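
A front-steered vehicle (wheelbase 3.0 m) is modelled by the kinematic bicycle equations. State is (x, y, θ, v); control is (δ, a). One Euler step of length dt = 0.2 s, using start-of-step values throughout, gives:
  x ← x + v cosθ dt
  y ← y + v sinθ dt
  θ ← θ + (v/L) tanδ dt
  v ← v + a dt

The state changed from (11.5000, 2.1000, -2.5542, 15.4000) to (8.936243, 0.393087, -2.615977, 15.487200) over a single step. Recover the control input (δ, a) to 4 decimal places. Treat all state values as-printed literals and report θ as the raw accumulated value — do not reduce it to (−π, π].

δ = -0.0601, a = 0.4360

a = (v'−v)/dt = (0.087200)/0.2 = 0.4360
Δθ = θ'−θ = -0.061777;  (v·dt/L) = 15.4000·0.2/3.0 = 1.026667
tan δ = Δθ·L/(v·dt) = -0.060172  →  δ = -0.0601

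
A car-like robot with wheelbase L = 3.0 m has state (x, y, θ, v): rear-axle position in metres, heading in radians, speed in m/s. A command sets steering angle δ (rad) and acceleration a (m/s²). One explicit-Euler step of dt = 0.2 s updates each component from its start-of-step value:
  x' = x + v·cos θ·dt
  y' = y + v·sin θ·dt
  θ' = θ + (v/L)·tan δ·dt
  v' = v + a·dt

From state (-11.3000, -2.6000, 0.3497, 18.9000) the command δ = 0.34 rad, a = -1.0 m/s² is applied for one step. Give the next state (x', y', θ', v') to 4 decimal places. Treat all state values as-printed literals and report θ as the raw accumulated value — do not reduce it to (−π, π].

x' = -11.3000 + 18.9000·cos(0.3497)·0.2 = -7.7488
y' = -2.6000 + 18.9000·sin(0.3497)·0.2 = -1.3049
θ' = 0.3497 + (18.9000/3.0)·tan(0.34)·0.2 = 0.7954
v' = 18.9000 − 1.0000·0.2 = 18.7000

(-7.7488, -1.3049, 0.7954, 18.7000)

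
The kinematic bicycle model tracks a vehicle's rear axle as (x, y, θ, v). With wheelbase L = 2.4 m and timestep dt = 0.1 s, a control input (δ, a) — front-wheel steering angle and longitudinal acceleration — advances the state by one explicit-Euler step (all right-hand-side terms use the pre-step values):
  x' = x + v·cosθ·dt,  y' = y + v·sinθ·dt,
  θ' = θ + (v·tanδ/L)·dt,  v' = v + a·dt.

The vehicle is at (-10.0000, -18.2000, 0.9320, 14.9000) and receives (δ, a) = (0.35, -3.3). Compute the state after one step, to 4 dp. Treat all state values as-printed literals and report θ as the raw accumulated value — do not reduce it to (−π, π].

x' = -10.0000 + 14.9000·cos(0.9320)·0.1 = -9.1116
y' = -18.2000 + 14.9000·sin(0.9320)·0.1 = -17.0038
θ' = 0.9320 + (14.9000/2.4)·tan(0.35)·0.1 = 1.1586
v' = 14.9000 − 3.3000·0.1 = 14.5700

(-9.1116, -17.0038, 1.1586, 14.5700)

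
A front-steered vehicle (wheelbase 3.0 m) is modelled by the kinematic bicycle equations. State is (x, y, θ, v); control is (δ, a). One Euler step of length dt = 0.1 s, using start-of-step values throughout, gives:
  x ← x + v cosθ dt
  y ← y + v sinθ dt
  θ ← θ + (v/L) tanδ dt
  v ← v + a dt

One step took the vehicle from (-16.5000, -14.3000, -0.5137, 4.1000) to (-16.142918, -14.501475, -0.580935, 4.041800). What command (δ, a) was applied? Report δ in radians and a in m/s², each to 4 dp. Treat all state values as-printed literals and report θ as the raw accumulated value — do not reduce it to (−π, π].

δ = -0.4572, a = -0.5820

a = (v'−v)/dt = (-0.058200)/0.1 = -0.5820
Δθ = θ'−θ = -0.067235;  (v·dt/L) = 4.1000·0.1/3.0 = 0.136667
tan δ = Δθ·L/(v·dt) = -0.491963  →  δ = -0.4572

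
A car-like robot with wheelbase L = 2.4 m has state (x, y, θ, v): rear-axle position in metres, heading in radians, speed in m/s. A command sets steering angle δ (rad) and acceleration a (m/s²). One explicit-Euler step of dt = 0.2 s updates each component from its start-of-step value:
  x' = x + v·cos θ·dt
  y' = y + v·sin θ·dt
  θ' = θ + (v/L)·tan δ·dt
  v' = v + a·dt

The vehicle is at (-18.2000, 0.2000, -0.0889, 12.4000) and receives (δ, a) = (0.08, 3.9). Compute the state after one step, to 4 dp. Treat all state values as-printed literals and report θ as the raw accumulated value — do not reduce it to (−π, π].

x' = -18.2000 + 12.4000·cos(-0.0889)·0.2 = -15.7298
y' = 0.2000 + 12.4000·sin(-0.0889)·0.2 = -0.0202
θ' = -0.0889 + (12.4000/2.4)·tan(0.08)·0.2 = -0.0061
v' = 12.4000 + 3.9000·0.2 = 13.1800

(-15.7298, -0.0202, -0.0061, 13.1800)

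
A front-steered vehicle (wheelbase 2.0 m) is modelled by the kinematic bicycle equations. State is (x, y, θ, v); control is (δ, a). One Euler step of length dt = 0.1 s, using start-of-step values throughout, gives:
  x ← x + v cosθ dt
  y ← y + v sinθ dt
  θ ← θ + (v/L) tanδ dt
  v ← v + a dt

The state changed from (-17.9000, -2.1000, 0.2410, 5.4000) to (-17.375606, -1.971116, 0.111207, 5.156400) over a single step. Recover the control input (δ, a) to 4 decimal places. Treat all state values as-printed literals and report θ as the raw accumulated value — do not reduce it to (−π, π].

δ = -0.4481, a = -2.4360

a = (v'−v)/dt = (-0.243600)/0.1 = -2.4360
Δθ = θ'−θ = -0.129793;  (v·dt/L) = 5.4000·0.1/2.0 = 0.270000
tan δ = Δθ·L/(v·dt) = -0.480715  →  δ = -0.4481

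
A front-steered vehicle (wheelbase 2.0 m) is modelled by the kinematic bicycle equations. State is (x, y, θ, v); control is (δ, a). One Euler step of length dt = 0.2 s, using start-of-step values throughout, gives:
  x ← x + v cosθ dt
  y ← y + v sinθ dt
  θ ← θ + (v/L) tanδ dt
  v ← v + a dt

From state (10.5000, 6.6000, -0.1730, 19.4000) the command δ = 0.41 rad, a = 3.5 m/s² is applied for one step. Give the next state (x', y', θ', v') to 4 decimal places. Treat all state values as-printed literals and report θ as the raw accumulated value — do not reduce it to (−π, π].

(14.3221, 5.9321, 0.6702, 20.1000)

x' = 10.5000 + 19.4000·cos(-0.1730)·0.2 = 14.3221
y' = 6.6000 + 19.4000·sin(-0.1730)·0.2 = 5.9321
θ' = -0.1730 + (19.4000/2.0)·tan(0.41)·0.2 = 0.6702
v' = 19.4000 + 3.5000·0.2 = 20.1000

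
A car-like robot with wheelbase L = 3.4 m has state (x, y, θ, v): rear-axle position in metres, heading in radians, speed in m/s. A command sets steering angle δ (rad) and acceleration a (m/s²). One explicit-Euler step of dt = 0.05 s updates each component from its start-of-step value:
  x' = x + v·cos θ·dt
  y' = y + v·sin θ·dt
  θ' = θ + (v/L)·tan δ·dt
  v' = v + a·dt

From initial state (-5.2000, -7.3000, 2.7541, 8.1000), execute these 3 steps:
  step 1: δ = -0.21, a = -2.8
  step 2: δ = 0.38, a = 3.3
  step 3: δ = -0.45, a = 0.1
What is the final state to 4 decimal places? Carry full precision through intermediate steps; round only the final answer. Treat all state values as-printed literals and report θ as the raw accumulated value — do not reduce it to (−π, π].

(-6.3189, -6.8418, 2.7177, 8.1300)

after step 1 (δ=-0.21, a=-2.8): (-5.574973, -7.146963, 2.728711, 7.960000)
after step 2 (δ=0.38, a=3.3): (-5.939528, -6.987266, 2.775466, 8.125000)
after step 3 (δ=-0.45, a=0.1): (-6.318853, -6.841827, 2.717748, 8.130000)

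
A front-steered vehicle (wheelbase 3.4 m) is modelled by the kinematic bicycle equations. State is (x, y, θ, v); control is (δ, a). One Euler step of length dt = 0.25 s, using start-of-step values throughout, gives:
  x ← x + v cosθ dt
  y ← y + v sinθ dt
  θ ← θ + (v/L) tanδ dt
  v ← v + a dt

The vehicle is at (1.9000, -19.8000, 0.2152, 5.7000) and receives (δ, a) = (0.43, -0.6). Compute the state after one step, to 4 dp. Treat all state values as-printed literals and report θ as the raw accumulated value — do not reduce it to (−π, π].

(3.2921, -19.4957, 0.4074, 5.5500)

x' = 1.9000 + 5.7000·cos(0.2152)·0.25 = 3.2921
y' = -19.8000 + 5.7000·sin(0.2152)·0.25 = -19.4957
θ' = 0.2152 + (5.7000/3.4)·tan(0.43)·0.25 = 0.4074
v' = 5.7000 − 0.6000·0.25 = 5.5500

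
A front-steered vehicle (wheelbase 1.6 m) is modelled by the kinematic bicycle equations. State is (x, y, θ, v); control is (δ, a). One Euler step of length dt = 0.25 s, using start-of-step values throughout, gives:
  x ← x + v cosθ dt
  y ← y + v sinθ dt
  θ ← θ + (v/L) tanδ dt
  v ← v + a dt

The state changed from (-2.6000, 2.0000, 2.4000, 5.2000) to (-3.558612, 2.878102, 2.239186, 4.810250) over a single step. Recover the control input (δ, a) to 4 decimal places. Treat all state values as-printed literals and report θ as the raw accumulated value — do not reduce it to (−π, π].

δ = -0.1954, a = -1.5590

a = (v'−v)/dt = (-0.389750)/0.25 = -1.5590
Δθ = θ'−θ = -0.160814;  (v·dt/L) = 5.2000·0.25/1.6 = 0.812500
tan δ = Δθ·L/(v·dt) = -0.197925  →  δ = -0.1954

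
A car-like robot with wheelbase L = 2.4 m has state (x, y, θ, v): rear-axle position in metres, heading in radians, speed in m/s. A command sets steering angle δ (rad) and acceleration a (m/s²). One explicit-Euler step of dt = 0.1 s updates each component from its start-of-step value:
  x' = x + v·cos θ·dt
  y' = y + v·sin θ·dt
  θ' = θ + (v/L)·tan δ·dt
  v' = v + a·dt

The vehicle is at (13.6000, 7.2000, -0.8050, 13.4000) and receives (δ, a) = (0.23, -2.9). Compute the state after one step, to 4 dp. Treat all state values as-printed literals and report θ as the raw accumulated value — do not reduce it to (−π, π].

(14.5288, 6.2341, -0.6743, 13.1100)

x' = 13.6000 + 13.4000·cos(-0.8050)·0.1 = 14.5288
y' = 7.2000 + 13.4000·sin(-0.8050)·0.1 = 6.2341
θ' = -0.8050 + (13.4000/2.4)·tan(0.23)·0.1 = -0.6743
v' = 13.4000 − 2.9000·0.1 = 13.1100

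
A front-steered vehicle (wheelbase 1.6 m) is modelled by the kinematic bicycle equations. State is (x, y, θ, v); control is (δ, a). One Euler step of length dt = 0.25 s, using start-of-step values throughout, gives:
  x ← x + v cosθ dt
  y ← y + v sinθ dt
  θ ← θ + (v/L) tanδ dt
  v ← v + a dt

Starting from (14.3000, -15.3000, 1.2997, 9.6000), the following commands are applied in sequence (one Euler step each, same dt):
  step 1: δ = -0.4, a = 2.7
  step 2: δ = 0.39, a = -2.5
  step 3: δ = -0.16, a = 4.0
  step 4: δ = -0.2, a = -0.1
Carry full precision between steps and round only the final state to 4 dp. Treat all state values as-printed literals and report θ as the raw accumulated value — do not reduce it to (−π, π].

(18.7992, -6.7104, 0.7448, 10.6250)

after step 1 (δ=-0.4, a=2.7): (14.942691, -12.987653, 0.665510, 10.275000)
after step 2 (δ=0.39, a=-2.5): (16.963274, -11.401551, 1.325446, 9.650000)
after step 3 (δ=-0.16, a=4.0): (17.549262, -9.061300, 1.082116, 10.650000)
after step 4 (δ=-0.2, a=-0.1): (18.799202, -6.710437, 0.744794, 10.625000)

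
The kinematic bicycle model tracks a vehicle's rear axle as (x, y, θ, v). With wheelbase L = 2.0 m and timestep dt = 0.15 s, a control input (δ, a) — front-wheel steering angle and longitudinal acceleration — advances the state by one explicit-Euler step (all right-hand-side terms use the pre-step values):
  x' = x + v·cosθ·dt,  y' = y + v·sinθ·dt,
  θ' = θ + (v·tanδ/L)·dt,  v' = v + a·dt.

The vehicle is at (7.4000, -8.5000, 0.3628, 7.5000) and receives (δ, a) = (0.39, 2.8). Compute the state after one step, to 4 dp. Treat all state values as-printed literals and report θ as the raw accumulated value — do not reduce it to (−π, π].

x' = 7.4000 + 7.5000·cos(0.3628)·0.15 = 8.4518
y' = -8.5000 + 7.5000·sin(0.3628)·0.15 = -8.1007
θ' = 0.3628 + (7.5000/2.0)·tan(0.39)·0.15 = 0.5940
v' = 7.5000 + 2.8000·0.15 = 7.9200

(8.4518, -8.1007, 0.5940, 7.9200)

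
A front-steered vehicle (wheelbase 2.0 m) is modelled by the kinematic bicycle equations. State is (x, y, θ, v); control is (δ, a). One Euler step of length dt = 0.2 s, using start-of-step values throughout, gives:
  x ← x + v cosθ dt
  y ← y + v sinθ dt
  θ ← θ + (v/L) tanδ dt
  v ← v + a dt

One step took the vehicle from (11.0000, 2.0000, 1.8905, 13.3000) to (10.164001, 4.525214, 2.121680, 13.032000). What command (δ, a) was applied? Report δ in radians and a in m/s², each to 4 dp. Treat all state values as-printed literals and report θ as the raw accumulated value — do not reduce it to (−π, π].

δ = 0.1721, a = -1.3400

a = (v'−v)/dt = (-0.268000)/0.2 = -1.3400
Δθ = θ'−θ = 0.231180;  (v·dt/L) = 13.3000·0.2/2.0 = 1.330000
tan δ = Δθ·L/(v·dt) = 0.173820  →  δ = 0.1721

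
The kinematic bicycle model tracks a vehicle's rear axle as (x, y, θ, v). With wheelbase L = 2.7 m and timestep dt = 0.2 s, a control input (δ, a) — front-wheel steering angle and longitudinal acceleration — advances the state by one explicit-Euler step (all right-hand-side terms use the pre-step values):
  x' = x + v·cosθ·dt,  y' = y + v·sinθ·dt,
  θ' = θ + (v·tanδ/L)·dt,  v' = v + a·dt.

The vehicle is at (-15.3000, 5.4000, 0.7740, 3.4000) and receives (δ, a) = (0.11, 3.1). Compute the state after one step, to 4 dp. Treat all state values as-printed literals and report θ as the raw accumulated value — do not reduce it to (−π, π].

(-14.8137, 5.8753, 0.8018, 4.0200)

x' = -15.3000 + 3.4000·cos(0.7740)·0.2 = -14.8137
y' = 5.4000 + 3.4000·sin(0.7740)·0.2 = 5.8753
θ' = 0.7740 + (3.4000/2.7)·tan(0.11)·0.2 = 0.8018
v' = 3.4000 + 3.1000·0.2 = 4.0200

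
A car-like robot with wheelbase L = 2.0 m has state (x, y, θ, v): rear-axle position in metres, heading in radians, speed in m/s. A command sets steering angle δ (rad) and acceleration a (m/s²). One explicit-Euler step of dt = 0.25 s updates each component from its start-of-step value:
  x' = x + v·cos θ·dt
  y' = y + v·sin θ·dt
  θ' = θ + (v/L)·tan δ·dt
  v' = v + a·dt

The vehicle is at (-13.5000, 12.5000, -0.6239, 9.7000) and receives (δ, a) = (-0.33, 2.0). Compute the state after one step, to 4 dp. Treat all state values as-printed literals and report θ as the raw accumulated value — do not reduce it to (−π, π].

(-11.5319, 11.0833, -1.0392, 10.2000)

x' = -13.5000 + 9.7000·cos(-0.6239)·0.25 = -11.5319
y' = 12.5000 + 9.7000·sin(-0.6239)·0.25 = 11.0833
θ' = -0.6239 + (9.7000/2.0)·tan(-0.33)·0.25 = -1.0392
v' = 9.7000 + 2.0000·0.25 = 10.2000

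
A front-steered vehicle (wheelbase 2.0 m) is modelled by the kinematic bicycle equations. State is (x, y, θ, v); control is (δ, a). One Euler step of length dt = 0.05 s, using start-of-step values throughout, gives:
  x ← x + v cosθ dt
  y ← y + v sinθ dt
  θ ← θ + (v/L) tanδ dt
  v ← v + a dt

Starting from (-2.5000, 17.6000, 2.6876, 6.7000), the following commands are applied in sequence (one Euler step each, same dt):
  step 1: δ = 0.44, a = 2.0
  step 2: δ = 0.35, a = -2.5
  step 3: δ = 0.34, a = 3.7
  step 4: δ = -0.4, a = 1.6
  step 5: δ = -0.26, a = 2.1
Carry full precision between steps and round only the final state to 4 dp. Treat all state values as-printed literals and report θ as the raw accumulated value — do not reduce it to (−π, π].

(-4.0956, 18.1718, 2.7689, 7.0450)

after step 1 (δ=0.44, a=2.0): (-2.801066, 17.746917, 2.766456, 6.800000)
after step 2 (δ=0.35, a=-2.5): (-3.117421, 17.871493, 2.828511, 6.675000)
after step 3 (δ=0.34, a=3.7): (-3.434947, 17.974285, 2.887540, 6.860000)
after step 4 (δ=-0.4, a=1.6): (-3.766938, 18.060491, 2.815031, 6.940000)
after step 5 (δ=-0.26, a=2.1): (-4.095599, 18.171804, 2.768877, 7.045000)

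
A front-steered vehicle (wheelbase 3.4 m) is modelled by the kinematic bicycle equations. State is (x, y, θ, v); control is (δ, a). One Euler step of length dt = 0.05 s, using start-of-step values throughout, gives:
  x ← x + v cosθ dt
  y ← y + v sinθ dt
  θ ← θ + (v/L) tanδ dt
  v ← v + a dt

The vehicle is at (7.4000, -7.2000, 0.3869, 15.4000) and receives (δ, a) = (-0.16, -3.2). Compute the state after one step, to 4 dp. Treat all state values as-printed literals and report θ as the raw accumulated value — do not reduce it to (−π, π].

(8.1131, -6.9095, 0.3504, 15.2400)

x' = 7.4000 + 15.4000·cos(0.3869)·0.05 = 8.1131
y' = -7.2000 + 15.4000·sin(0.3869)·0.05 = -6.9095
θ' = 0.3869 + (15.4000/3.4)·tan(-0.16)·0.05 = 0.3504
v' = 15.4000 − 3.2000·0.05 = 15.2400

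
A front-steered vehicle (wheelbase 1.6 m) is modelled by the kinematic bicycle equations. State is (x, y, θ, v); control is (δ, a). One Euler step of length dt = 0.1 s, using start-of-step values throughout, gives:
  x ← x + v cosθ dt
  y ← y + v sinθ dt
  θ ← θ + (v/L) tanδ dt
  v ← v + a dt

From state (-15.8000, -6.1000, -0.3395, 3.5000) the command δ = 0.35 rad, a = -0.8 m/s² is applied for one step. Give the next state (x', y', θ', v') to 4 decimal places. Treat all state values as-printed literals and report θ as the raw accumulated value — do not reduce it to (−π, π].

x' = -15.8000 + 3.5000·cos(-0.3395)·0.1 = -15.4700
y' = -6.1000 + 3.5000·sin(-0.3395)·0.1 = -6.2166
θ' = -0.3395 + (3.5000/1.6)·tan(0.35)·0.1 = -0.2597
v' = 3.5000 − 0.8000·0.1 = 3.4200

(-15.4700, -6.2166, -0.2597, 3.4200)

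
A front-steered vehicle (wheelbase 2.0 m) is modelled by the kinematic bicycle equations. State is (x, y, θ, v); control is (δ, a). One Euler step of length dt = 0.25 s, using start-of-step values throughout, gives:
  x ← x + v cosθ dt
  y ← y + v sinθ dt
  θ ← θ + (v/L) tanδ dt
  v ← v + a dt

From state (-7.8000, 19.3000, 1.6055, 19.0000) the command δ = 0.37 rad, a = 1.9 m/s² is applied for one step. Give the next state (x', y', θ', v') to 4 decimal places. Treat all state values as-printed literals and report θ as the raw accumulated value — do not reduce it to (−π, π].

(-7.9648, 24.0471, 2.5267, 19.4750)

x' = -7.8000 + 19.0000·cos(1.6055)·0.25 = -7.9648
y' = 19.3000 + 19.0000·sin(1.6055)·0.25 = 24.0471
θ' = 1.6055 + (19.0000/2.0)·tan(0.37)·0.25 = 2.5267
v' = 19.0000 + 1.9000·0.25 = 19.4750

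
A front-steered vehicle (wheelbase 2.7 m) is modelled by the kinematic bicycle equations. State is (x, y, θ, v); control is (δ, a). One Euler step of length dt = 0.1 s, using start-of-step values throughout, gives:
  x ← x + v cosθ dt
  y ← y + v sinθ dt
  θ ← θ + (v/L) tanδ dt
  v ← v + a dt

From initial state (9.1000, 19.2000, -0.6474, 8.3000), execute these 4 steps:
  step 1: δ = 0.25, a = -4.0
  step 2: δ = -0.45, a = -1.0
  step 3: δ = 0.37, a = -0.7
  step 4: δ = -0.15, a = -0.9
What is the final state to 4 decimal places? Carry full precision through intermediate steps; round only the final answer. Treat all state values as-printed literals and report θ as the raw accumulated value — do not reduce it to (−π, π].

(11.6578, 17.3299, -0.6415, 7.6400)

after step 1 (δ=0.25, a=-4.0): (9.762053, 18.699415, -0.568906, 7.900000)
after step 2 (δ=-0.45, a=-1.0): (10.427621, 18.273833, -0.710244, 7.800000)
after step 3 (δ=0.37, a=-0.7): (11.019019, 17.765259, -0.598195, 7.730000)
after step 4 (δ=-0.15, a=-0.9): (11.657790, 17.329942, -0.641464, 7.640000)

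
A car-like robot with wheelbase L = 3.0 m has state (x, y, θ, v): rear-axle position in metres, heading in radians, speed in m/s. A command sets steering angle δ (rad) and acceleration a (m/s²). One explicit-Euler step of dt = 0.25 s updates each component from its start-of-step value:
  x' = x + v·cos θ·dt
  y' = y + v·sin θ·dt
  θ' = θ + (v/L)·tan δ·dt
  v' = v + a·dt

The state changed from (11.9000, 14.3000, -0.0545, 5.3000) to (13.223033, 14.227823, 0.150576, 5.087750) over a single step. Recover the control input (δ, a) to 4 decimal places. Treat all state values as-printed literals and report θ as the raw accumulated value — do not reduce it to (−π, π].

a = (v'−v)/dt = (-0.212250)/0.25 = -0.8490
Δθ = θ'−θ = 0.205076;  (v·dt/L) = 5.3000·0.25/3.0 = 0.441667
tan δ = Δθ·L/(v·dt) = 0.464323  →  δ = 0.4347

δ = 0.4347, a = -0.8490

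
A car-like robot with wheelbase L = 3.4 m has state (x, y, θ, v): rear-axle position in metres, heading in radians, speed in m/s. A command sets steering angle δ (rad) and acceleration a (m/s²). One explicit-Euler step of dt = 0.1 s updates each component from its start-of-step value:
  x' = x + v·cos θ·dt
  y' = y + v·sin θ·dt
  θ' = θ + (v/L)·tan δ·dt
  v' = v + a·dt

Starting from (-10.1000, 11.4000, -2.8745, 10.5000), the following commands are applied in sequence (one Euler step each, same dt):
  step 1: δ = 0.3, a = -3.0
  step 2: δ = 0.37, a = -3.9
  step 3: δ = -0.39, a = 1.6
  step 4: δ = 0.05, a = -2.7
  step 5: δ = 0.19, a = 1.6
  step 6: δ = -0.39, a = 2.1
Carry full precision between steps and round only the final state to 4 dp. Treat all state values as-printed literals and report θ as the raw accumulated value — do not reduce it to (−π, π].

(-15.6688, 9.1911, -2.8309, 10.0700)

after step 1 (δ=0.3, a=-3.0): (-11.112769, 11.122875, -2.778970, 10.200000)
after step 2 (δ=0.37, a=-3.9): (-12.066438, 10.761053, -2.662611, 9.810000)
after step 3 (δ=-0.39, a=1.6): (-12.937041, 10.308934, -2.781212, 9.970000)
after step 4 (δ=0.05, a=-2.7): (-13.869997, 9.957361, -2.766538, 9.700000)
after step 5 (δ=0.19, a=1.6): (-14.772570, 9.602028, -2.711670, 9.860000)
after step 6 (δ=-0.39, a=2.1): (-15.668842, 9.191063, -2.830876, 10.070000)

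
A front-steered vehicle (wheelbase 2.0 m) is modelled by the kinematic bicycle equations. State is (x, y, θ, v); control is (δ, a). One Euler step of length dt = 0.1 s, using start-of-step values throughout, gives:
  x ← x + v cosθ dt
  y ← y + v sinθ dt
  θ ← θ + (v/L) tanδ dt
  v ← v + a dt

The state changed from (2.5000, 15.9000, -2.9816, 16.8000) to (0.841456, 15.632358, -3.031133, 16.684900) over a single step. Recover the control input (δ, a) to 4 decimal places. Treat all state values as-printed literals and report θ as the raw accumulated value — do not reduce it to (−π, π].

a = (v'−v)/dt = (-0.115100)/0.1 = -1.1510
Δθ = θ'−θ = -0.049533;  (v·dt/L) = 16.8000·0.1/2.0 = 0.840000
tan δ = Δθ·L/(v·dt) = -0.058968  →  δ = -0.0589

δ = -0.0589, a = -1.1510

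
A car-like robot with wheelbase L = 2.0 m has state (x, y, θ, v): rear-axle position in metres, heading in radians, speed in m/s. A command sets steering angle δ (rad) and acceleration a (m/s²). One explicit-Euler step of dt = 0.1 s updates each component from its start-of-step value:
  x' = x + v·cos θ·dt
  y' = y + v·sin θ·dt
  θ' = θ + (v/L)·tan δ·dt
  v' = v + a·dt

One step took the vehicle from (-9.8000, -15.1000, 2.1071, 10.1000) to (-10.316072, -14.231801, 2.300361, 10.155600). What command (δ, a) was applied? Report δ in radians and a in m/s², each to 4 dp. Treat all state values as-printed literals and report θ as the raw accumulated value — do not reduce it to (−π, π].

a = (v'−v)/dt = (0.055600)/0.1 = 0.5560
Δθ = θ'−θ = 0.193261;  (v·dt/L) = 10.1000·0.1/2.0 = 0.505000
tan δ = Δθ·L/(v·dt) = 0.382695  →  δ = 0.3655

δ = 0.3655, a = 0.5560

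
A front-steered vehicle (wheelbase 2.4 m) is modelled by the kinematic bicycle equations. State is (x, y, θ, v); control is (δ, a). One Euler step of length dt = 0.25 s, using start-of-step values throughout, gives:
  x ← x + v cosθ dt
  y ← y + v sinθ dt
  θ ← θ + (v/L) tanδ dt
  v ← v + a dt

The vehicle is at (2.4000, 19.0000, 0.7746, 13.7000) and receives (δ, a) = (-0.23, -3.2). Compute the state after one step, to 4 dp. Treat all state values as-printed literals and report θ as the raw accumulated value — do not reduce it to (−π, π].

x' = 2.4000 + 13.7000·cos(0.7746)·0.25 = 4.8479
y' = 19.0000 + 13.7000·sin(0.7746)·0.25 = 21.3955
θ' = 0.7746 + (13.7000/2.4)·tan(-0.23)·0.25 = 0.4405
v' = 13.7000 − 3.2000·0.25 = 12.9000

(4.8479, 21.3955, 0.4405, 12.9000)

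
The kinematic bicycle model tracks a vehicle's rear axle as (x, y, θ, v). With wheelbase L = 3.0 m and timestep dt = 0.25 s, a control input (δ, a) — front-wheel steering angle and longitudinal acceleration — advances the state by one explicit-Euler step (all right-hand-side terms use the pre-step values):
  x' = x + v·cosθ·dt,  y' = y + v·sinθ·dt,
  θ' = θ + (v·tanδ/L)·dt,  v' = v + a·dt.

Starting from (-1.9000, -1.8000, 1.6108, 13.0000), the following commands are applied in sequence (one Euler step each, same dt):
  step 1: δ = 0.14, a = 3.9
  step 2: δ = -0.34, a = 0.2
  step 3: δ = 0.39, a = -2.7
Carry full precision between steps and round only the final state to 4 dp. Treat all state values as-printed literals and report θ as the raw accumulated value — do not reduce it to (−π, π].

after step 1 (δ=0.14, a=3.9): (-2.029977, 1.447400, 1.763465, 13.975000)
after step 2 (δ=-0.34, a=0.2): (-2.698958, 4.876504, 1.351509, 14.025000)
after step 3 (δ=0.39, a=-2.7): (-1.936230, 8.298789, 1.831930, 13.350000)

(-1.9362, 8.2988, 1.8319, 13.3500)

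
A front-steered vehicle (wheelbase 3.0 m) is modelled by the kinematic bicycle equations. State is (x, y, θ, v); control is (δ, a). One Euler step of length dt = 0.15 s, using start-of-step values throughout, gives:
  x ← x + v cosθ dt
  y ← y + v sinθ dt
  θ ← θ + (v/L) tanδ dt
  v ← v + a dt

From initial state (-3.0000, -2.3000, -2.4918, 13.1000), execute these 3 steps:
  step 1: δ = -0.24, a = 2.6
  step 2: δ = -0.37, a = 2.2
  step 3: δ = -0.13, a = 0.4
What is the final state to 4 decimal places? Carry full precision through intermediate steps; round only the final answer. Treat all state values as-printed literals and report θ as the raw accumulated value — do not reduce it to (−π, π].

after step 1 (δ=-0.24, a=2.6): (-4.564551, -3.488867, -2.652089, 13.490000)
after step 2 (δ=-0.37, a=2.2): (-6.350425, -4.440291, -2.913703, 13.820000)
after step 3 (δ=-0.13, a=0.4): (-8.369828, -4.908628, -3.004043, 13.880000)

(-8.3698, -4.9086, -3.0040, 13.8800)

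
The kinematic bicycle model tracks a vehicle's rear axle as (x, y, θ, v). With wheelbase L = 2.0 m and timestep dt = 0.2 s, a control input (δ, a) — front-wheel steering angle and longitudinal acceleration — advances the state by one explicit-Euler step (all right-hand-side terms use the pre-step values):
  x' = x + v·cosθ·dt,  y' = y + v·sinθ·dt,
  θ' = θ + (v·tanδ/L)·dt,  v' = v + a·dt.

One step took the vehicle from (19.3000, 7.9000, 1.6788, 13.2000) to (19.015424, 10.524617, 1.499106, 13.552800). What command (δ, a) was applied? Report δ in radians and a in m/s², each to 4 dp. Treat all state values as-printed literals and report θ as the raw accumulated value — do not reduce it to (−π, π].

a = (v'−v)/dt = (0.352800)/0.2 = 1.7640
Δθ = θ'−θ = -0.179694;  (v·dt/L) = 13.2000·0.2/2.0 = 1.320000
tan δ = Δθ·L/(v·dt) = -0.136132  →  δ = -0.1353

δ = -0.1353, a = 1.7640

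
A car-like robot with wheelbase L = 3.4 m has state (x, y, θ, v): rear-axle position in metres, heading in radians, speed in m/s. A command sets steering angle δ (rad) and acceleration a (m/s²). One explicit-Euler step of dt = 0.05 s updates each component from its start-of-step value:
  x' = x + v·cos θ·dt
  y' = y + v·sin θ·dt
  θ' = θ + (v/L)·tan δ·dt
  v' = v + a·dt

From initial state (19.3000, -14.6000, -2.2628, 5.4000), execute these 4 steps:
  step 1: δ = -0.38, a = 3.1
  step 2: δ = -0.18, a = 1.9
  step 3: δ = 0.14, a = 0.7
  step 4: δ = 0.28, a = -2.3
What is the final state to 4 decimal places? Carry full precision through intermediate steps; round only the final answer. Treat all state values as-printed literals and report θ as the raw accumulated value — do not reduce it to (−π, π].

(18.5647, -15.4373, -2.2736, 5.5700)

after step 1 (δ=-0.38, a=3.1): (19.127718, -14.807892, -2.294518, 5.555000)
after step 2 (δ=-0.18, a=1.9): (18.943798, -15.016023, -2.309383, 5.650000)
after step 3 (δ=0.14, a=0.7): (18.753607, -15.224909, -2.297674, 5.685000)
after step 4 (δ=0.28, a=-2.3): (18.564711, -15.437316, -2.273634, 5.570000)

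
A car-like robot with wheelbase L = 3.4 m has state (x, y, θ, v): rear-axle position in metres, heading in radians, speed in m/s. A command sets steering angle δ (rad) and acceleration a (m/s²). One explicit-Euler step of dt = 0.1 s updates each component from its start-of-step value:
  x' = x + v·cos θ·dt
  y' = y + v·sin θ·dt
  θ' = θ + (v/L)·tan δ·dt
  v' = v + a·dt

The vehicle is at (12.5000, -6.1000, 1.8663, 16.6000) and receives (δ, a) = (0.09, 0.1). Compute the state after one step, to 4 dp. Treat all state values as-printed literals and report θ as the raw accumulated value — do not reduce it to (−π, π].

x' = 12.5000 + 16.6000·cos(1.8663)·0.1 = 12.0166
y' = -6.1000 + 16.6000·sin(1.8663)·0.1 = -4.5120
θ' = 1.8663 + (16.6000/3.4)·tan(0.09)·0.1 = 1.9104
v' = 16.6000 + 0.1000·0.1 = 16.6100

(12.0166, -4.5120, 1.9104, 16.6100)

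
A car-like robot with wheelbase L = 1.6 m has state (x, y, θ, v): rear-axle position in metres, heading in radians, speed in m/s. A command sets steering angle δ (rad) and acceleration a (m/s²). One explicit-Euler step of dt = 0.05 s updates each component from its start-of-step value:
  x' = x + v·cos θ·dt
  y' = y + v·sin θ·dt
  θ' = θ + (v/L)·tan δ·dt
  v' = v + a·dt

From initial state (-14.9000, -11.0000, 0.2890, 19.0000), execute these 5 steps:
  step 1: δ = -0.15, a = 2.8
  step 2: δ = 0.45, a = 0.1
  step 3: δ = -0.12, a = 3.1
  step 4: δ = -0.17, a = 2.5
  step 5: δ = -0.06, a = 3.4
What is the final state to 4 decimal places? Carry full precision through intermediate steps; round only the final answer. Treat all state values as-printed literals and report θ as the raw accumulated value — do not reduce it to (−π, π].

(-10.3990, -9.4022, 0.2761, 19.5950)

after step 1 (δ=-0.15, a=2.8): (-13.989397, -10.729256, 0.199263, 19.140000)
after step 2 (δ=0.45, a=0.1): (-13.051334, -10.539820, 0.488191, 19.145000)
after step 3 (δ=-0.12, a=3.1): (-12.205907, -10.090842, 0.416050, 19.300000)
after step 4 (δ=-0.17, a=2.5): (-11.323229, -9.700837, 0.312520, 19.425000)
after step 5 (δ=-0.06, a=3.4): (-10.399024, -9.402219, 0.276054, 19.595000)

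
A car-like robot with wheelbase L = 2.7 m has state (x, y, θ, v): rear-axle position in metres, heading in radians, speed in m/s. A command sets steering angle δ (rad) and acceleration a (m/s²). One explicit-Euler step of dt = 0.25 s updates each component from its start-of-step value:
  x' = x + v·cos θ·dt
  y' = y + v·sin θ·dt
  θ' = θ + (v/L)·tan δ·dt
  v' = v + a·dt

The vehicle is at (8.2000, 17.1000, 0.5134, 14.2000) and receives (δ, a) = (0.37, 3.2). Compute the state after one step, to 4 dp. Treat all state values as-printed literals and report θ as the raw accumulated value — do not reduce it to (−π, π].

(11.2923, 18.8436, 1.0234, 15.0000)

x' = 8.2000 + 14.2000·cos(0.5134)·0.25 = 11.2923
y' = 17.1000 + 14.2000·sin(0.5134)·0.25 = 18.8436
θ' = 0.5134 + (14.2000/2.7)·tan(0.37)·0.25 = 1.0234
v' = 14.2000 + 3.2000·0.25 = 15.0000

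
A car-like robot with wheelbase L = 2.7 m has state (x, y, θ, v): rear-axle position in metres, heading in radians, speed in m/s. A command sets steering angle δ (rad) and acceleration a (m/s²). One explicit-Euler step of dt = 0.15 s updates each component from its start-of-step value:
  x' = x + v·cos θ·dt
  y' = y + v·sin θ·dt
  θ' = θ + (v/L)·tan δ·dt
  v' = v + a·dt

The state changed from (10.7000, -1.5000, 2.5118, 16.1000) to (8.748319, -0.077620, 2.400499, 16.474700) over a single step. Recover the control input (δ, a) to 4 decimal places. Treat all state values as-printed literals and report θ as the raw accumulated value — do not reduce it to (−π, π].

δ = -0.1238, a = 2.4980

a = (v'−v)/dt = (0.374700)/0.15 = 2.4980
Δθ = θ'−θ = -0.111301;  (v·dt/L) = 16.1000·0.15/2.7 = 0.894444
tan δ = Δθ·L/(v·dt) = -0.124436  →  δ = -0.1238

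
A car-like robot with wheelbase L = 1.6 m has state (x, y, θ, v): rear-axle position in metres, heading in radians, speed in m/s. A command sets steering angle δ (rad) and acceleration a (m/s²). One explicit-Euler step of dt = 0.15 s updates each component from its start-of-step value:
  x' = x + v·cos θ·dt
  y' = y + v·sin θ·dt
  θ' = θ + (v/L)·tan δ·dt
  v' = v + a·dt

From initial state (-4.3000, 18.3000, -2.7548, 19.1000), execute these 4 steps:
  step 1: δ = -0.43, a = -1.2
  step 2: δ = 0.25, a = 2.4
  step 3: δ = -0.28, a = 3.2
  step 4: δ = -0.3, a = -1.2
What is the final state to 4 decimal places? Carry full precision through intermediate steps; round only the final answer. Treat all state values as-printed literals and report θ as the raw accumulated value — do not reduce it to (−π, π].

(-15.0186, 19.7846, -4.2159, 19.5800)

after step 1 (δ=-0.43, a=-1.2): (-6.953344, 17.219265, -3.576018, 18.920000)
after step 2 (δ=0.25, a=2.4): (-9.527728, 18.413749, -3.123106, 19.280000)
after step 3 (δ=-0.28, a=3.2): (-12.419234, 18.360287, -3.642860, 19.760000)
after step 4 (δ=-0.3, a=-1.2): (-15.018586, 19.784600, -4.215905, 19.580000)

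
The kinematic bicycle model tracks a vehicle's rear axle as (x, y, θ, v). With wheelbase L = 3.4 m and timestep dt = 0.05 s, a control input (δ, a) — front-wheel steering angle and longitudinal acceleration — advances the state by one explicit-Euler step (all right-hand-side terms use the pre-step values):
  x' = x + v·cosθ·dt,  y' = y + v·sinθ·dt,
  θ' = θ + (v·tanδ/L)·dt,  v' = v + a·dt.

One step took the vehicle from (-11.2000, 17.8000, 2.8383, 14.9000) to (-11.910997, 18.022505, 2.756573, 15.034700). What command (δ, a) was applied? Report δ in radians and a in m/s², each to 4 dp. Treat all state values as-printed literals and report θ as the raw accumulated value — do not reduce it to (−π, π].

a = (v'−v)/dt = (0.134700)/0.05 = 2.6940
Δθ = θ'−θ = -0.081727;  (v·dt/L) = 14.9000·0.05/3.4 = 0.219118
tan δ = Δθ·L/(v·dt) = -0.372982  →  δ = -0.3570

δ = -0.3570, a = 2.6940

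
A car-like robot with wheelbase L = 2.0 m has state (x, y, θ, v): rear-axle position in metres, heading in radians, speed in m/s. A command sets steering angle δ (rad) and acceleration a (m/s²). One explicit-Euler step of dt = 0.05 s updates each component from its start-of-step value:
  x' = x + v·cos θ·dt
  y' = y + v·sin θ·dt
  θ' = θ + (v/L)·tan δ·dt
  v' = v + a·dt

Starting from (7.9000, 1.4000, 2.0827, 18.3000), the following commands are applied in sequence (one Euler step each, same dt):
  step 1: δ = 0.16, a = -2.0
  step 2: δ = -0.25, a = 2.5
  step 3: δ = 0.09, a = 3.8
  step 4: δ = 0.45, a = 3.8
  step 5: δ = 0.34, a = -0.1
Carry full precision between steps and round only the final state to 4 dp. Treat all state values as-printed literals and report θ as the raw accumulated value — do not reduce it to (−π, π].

after step 1 (δ=0.16, a=-2.0): (7.451798, 2.197709, 2.156531, 18.200000)
after step 2 (δ=-0.25, a=2.5): (6.948740, 2.956018, 2.040351, 18.325000)
after step 3 (δ=0.09, a=3.8): (6.534147, 3.773102, 2.081693, 18.515000)
after step 4 (δ=0.45, a=3.8): (6.081492, 4.580640, 2.305288, 18.705000)
after step 5 (δ=0.34, a=-0.1): (5.454678, 5.274756, 2.470704, 18.700000)

(5.4547, 5.2748, 2.4707, 18.7000)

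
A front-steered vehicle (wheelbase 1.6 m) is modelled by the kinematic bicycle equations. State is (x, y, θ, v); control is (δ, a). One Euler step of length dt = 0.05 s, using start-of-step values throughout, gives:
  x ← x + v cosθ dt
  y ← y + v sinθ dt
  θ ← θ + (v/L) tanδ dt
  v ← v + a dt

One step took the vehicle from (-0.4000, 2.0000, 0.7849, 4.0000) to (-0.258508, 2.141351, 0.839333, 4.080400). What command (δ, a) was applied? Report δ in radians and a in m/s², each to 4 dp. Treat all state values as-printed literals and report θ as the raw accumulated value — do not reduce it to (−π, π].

a = (v'−v)/dt = (0.080400)/0.05 = 1.6080
Δθ = θ'−θ = 0.054433;  (v·dt/L) = 4.0000·0.05/1.6 = 0.125000
tan δ = Δθ·L/(v·dt) = 0.435464  →  δ = 0.4107

δ = 0.4107, a = 1.6080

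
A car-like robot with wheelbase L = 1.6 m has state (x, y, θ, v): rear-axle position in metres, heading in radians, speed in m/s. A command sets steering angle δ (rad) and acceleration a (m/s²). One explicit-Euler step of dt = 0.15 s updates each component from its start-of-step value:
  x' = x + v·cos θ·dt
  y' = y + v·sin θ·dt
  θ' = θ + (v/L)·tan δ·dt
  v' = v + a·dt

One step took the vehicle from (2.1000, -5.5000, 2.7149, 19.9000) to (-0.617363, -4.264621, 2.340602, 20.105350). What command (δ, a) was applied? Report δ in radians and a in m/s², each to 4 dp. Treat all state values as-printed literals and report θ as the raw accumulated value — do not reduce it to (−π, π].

δ = -0.1980, a = 1.3690

a = (v'−v)/dt = (0.205350)/0.15 = 1.3690
Δθ = θ'−θ = -0.374298;  (v·dt/L) = 19.9000·0.15/1.6 = 1.865625
tan δ = Δθ·L/(v·dt) = -0.200629  →  δ = -0.1980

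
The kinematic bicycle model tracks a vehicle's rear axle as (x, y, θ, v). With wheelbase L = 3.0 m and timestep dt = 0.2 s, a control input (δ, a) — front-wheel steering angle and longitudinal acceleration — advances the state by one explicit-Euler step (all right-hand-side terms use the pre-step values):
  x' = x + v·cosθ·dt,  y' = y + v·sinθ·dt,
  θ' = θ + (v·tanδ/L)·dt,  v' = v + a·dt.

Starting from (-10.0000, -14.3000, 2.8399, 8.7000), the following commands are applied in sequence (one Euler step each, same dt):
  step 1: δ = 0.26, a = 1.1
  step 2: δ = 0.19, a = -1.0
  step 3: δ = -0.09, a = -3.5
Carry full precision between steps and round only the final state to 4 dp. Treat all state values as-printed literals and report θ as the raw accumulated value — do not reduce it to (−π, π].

after step 1 (δ=0.26, a=1.1): (-11.661413, -13.782982, 2.994192, 8.920000)
after step 2 (δ=0.19, a=-1.0): (-13.426067, -13.520971, 3.108559, 8.720000)
after step 3 (δ=-0.09, a=-3.5): (-15.169116, -13.463370, 3.056097, 8.020000)

(-15.1691, -13.4634, 3.0561, 8.0200)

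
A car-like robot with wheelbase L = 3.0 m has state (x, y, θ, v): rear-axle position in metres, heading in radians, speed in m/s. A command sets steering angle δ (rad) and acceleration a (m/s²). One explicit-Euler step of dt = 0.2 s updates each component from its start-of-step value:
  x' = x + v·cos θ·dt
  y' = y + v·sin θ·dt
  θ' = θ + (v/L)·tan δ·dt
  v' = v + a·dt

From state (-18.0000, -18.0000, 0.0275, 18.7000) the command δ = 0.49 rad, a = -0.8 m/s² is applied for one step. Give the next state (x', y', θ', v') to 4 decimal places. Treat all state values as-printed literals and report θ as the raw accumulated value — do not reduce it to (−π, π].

(-14.2614, -17.8972, 0.6925, 18.5400)

x' = -18.0000 + 18.7000·cos(0.0275)·0.2 = -14.2614
y' = -18.0000 + 18.7000·sin(0.0275)·0.2 = -17.8972
θ' = 0.0275 + (18.7000/3.0)·tan(0.49)·0.2 = 0.6925
v' = 18.7000 − 0.8000·0.2 = 18.5400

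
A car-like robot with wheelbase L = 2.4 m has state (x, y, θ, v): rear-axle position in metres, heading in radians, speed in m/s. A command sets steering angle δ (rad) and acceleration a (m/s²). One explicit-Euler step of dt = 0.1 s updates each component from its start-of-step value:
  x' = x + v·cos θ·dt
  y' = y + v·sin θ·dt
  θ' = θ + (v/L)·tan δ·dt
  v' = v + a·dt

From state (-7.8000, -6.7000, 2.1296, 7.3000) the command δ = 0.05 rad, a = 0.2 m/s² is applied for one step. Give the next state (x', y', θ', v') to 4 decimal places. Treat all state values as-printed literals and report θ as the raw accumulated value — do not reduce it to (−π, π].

x' = -7.8000 + 7.3000·cos(2.1296)·0.1 = -8.1870
y' = -6.7000 + 7.3000·sin(2.1296)·0.1 = -6.0810
θ' = 2.1296 + (7.3000/2.4)·tan(0.05)·0.1 = 2.1448
v' = 7.3000 + 0.2000·0.1 = 7.3200

(-8.1870, -6.0810, 2.1448, 7.3200)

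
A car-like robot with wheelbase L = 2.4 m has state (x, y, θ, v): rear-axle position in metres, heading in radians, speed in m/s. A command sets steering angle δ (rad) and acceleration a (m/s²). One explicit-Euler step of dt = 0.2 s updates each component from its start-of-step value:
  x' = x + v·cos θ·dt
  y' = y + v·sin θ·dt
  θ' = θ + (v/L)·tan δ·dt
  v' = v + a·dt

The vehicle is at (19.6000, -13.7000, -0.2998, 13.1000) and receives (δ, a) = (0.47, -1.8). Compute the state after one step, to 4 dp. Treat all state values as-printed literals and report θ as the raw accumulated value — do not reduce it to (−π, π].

(22.1031, -14.4738, 0.2547, 12.7400)

x' = 19.6000 + 13.1000·cos(-0.2998)·0.2 = 22.1031
y' = -13.7000 + 13.1000·sin(-0.2998)·0.2 = -14.4738
θ' = -0.2998 + (13.1000/2.4)·tan(0.47)·0.2 = 0.2547
v' = 13.1000 − 1.8000·0.2 = 12.7400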